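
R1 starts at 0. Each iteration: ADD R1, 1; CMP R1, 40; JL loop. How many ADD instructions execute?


Loop trace (R1 starts at 0, target 40, step 1):
  ADD #1: R1 = 0 + 1 = 1  → 1 < 40, loop
  ADD #2: R1 = 1 + 1 = 2  → 2 < 40, loop
  ADD #3: R1 = 2 + 1 = 3  → 3 < 40, loop
  ADD #4: R1 = 3 + 1 = 4  → 4 < 40, loop
  ADD #5: R1 = 4 + 1 = 5  → 5 < 40, loop
  ADD #6: R1 = 5 + 1 = 6  → 6 < 40, loop
  ADD #7: R1 = 6 + 1 = 7  → 7 < 40, loop
  ADD #8: R1 = 7 + 1 = 8  → 8 < 40, loop
  ADD #9: R1 = 8 + 1 = 9  → 9 < 40, loop
  ADD #10: R1 = 9 + 1 = 10  → 10 < 40, loop
  ADD #11: R1 = 10 + 1 = 11  → 11 < 40, loop
  ADD #12: R1 = 11 + 1 = 12  → 12 < 40, loop
  ADD #13: R1 = 12 + 1 = 13  → 13 < 40, loop
  ADD #14: R1 = 13 + 1 = 14  → 14 < 40, loop
  ADD #15: R1 = 14 + 1 = 15  → 15 < 40, loop
  ADD #16: R1 = 15 + 1 = 16  → 16 < 40, loop
  ADD #17: R1 = 16 + 1 = 17  → 17 < 40, loop
  ADD #18: R1 = 17 + 1 = 18  → 18 < 40, loop
  ADD #19: R1 = 18 + 1 = 19  → 19 < 40, loop
  ADD #20: R1 = 19 + 1 = 20  → 20 < 40, loop
  ADD #21: R1 = 20 + 1 = 21  → 21 < 40, loop
  ADD #22: R1 = 21 + 1 = 22  → 22 < 40, loop
  ADD #23: R1 = 22 + 1 = 23  → 23 < 40, loop
  ADD #24: R1 = 23 + 1 = 24  → 24 < 40, loop
  ADD #25: R1 = 24 + 1 = 25  → 25 < 40, loop
  ADD #26: R1 = 25 + 1 = 26  → 26 < 40, loop
  ADD #27: R1 = 26 + 1 = 27  → 27 < 40, loop
  ADD #28: R1 = 27 + 1 = 28  → 28 < 40, loop
  ADD #29: R1 = 28 + 1 = 29  → 29 < 40, loop
  ADD #30: R1 = 29 + 1 = 30  → 30 < 40, loop
  ADD #31: R1 = 30 + 1 = 31  → 31 < 40, loop
  ADD #32: R1 = 31 + 1 = 32  → 32 < 40, loop
  ADD #33: R1 = 32 + 1 = 33  → 33 < 40, loop
  ADD #34: R1 = 33 + 1 = 34  → 34 < 40, loop
  ADD #35: R1 = 34 + 1 = 35  → 35 < 40, loop
  ADD #36: R1 = 35 + 1 = 36  → 36 < 40, loop
  ADD #37: R1 = 36 + 1 = 37  → 37 < 40, loop
  ADD #38: R1 = 37 + 1 = 38  → 38 < 40, loop
  ADD #39: R1 = 38 + 1 = 39  → 39 < 40, loop
  ADD #40: R1 = 39 + 1 = 40  → 40 >= 40, exit
Total ADD instructions: 40

40


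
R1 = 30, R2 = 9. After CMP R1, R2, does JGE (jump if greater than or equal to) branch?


Trace:
  R1 = 30, R2 = 9
  CMP R1, R2  → compares 30 vs 9
  JGE checks: is 30 greater than or equal to 9?
  30 > 9, so condition is true
Branch taken: Yes

Yes


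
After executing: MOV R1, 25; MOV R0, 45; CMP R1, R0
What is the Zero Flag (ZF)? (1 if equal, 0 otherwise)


Register state trace:
  MOV R1, 25  → R1 = 25
  MOV R0, 45  → R0 = 45
  CMP R1, R0  → computes 25 - 45 = -20
  Result is nonzero, so values are not equal
ZF = 0

0


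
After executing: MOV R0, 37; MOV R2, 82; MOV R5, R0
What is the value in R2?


Register state trace:
  MOV R0, 37  → R0 = 37
  MOV R2, 82  → R2 = 82
  MOV R5, R0  → R5 = 37
Final: R2 = 82

82


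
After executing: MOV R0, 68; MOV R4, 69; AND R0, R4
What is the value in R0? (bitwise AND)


Register state trace:
  MOV R0, 68  → R0 = 68 (0b01000100)
  MOV R4, 69  → R4 = 69 (0b01000101)
  AND R0, R4  → R0 = 68 AND 69 = 68 (0b01000100)
Final: R0 = 68

68


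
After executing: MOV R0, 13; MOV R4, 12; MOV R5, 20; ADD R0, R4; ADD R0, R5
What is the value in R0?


Register state trace:
  MOV R0, 13  → R0 = 13
  MOV R4, 12  → R4 = 12
  MOV R5, 20  → R5 = 20
  ADD R0, R4  → R0 = 13 + 12 = 25
  ADD R0, R5  → R0 = 25 + 20 = 45
Final: R0 = 45

45


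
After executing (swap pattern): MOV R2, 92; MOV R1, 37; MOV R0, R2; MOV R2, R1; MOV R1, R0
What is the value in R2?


Register state trace (swap pattern):
  MOV R2, 92  → R2 = 92
  MOV R1, 37  → R1 = 37
  MOV R0, R2  → R0 = 92  (save R2)
  MOV R2, R1  → R2 = 37  (R2 gets R1's value)
  MOV R1, R0  → R1 = 92  (R1 gets saved value)
Final: R2 = 37

37


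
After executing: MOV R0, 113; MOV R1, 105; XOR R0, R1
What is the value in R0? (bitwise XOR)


Register state trace:
  MOV R0, 113  → R0 = 113 (0b01110001)
  MOV R1, 105  → R1 = 105 (0b01101001)
  XOR R0, R1  → R0 = 113 XOR 105 = 24 (0b00011000)
Final: R0 = 24

24


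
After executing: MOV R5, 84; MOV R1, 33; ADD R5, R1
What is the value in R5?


Register state trace:
  MOV R5, 84  → R5 = 84
  MOV R1, 33  → R1 = 33
  ADD R5, R1  → R5 = 84 + 33 = 117
Final: R5 = 117

117


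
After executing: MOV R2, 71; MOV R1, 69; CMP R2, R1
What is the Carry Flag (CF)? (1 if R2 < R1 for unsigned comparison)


Register state trace:
  MOV R2, 71  → R2 = 71
  MOV R1, 69  → R1 = 69
  CMP R2, R1  → unsigned 71 - 69: no borrow
  71 >= 69, so CF = 0
CF = 0

0


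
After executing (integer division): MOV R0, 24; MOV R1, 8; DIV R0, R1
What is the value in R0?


Register state trace:
  MOV R0, 24  → R0 = 24
  MOV R1, 8  → R1 = 8
  DIV R0, R1  → R0 = 24 // 8 = 3
Final: R0 = 3

3


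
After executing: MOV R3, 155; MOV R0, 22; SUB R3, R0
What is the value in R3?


Register state trace:
  MOV R3, 155  → R3 = 155
  MOV R0, 22  → R0 = 22
  SUB R3, R0  → R3 = 155 - 22 = 133
Final: R3 = 133

133


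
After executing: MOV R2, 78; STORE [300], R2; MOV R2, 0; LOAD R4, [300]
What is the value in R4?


Register and memory trace:
  MOV R2, 78  → R2 = 78
  STORE [300], R2  → mem[300] = 78
  MOV R2, 0  → R2 = 0
  LOAD R4, [300]  → R4 = mem[300] = 78
Final: R4 = 78

78


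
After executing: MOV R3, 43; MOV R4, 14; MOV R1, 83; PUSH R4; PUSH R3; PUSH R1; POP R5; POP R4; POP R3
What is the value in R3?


Stack trace (top is rightmost):
  MOV R3, 43  → R3 = 43
  MOV R4, 14  → R4 = 14
  MOV R1, 83  → R1 = 83
  PUSH R4  → stack: [14]
  PUSH R3  → stack: [14, 43]
  PUSH R1  → stack: [14, 43, 83]
  POP R5  → R5 = 83, stack: [14, 43]
  POP R4  → R4 = 43, stack: [14]
  POP R3  → R3 = 14, stack: []
Final: R3 = 14

14


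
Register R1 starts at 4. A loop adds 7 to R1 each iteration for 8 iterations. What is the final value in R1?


Starting value: R1 = 4
  Iter 1: R1 = 4 + 7 = 11
  Iter 2: R1 = 11 + 7 = 18
  Iter 3: R1 = 18 + 7 = 25
  Iter 4: R1 = 25 + 7 = 32
  Iter 5: R1 = 32 + 7 = 39
  Iter 6: R1 = 39 + 7 = 46
  Iter 7: R1 = 46 + 7 = 53
  Iter 8: R1 = 53 + 7 = 60
Final: R1 = 60

60


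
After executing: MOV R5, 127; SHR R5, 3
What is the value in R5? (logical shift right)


Register state trace:
  MOV R5, 127  → R5 = 127
  SHR R5, 3  → R5 = 127 >> 3 = 127 // 2^3 = 15
Final: R5 = 15

15


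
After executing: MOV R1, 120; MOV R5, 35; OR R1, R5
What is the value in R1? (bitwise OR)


Register state trace:
  MOV R1, 120  → R1 = 120 (0b01111000)
  MOV R5, 35  → R5 = 35 (0b00100011)
  OR R1, R5   → R1 = 120 OR 35 = 123 (0b01111011)
Final: R1 = 123

123


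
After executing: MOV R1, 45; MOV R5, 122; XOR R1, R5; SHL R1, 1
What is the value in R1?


Register state trace:
  MOV R1, 45  → R1 = 45 (0b00101101)
  MOV R5, 122  → R5 = 122 (0b01111010)
  XOR R1, R5  → R1 = 45 XOR 122 = 87 (0b01010111)
  SHL R1, 1  → R1 = 87 << 1 = 174
Final: R1 = 174

174


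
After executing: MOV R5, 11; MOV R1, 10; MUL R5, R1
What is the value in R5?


Register state trace:
  MOV R5, 11  → R5 = 11
  MOV R1, 10  → R1 = 10
  MUL R5, R1  → R5 = 11 * 10 = 110
Final: R5 = 110

110


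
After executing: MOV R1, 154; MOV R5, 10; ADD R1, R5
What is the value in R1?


Register state trace:
  MOV R1, 154  → R1 = 154
  MOV R5, 10  → R5 = 10
  ADD R1, R5  → R1 = 154 + 10 = 164
Final: R1 = 164

164


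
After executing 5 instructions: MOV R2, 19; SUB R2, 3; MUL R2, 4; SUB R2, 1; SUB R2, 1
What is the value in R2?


Register state trace:
  MOV R2, 19  → R2 = 19
  SUB R2, 3  → R2 = 19 - 3 = 16
  MUL R2, 4  → R2 = 16 * 4 = 64
  SUB R2, 1  → R2 = 64 - 1 = 63
  SUB R2, 1  → R2 = 63 - 1 = 62
Final: R2 = 62

62


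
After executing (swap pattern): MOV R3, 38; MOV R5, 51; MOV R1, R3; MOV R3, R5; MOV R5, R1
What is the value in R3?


Register state trace (swap pattern):
  MOV R3, 38  → R3 = 38
  MOV R5, 51  → R5 = 51
  MOV R1, R3  → R1 = 38  (save R3)
  MOV R3, R5  → R3 = 51  (R3 gets R5's value)
  MOV R5, R1  → R5 = 38  (R5 gets saved value)
Final: R3 = 51

51


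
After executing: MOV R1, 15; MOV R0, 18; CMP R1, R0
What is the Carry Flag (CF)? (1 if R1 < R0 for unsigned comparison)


Register state trace:
  MOV R1, 15  → R1 = 15
  MOV R0, 18  → R0 = 18
  CMP R1, R0  → unsigned 15 - 18: borrow occurs
  15 < 18, so CF = 1
CF = 1

1


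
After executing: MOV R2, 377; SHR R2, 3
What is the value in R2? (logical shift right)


Register state trace:
  MOV R2, 377  → R2 = 377
  SHR R2, 3  → R2 = 377 >> 3 = 377 // 2^3 = 47
Final: R2 = 47

47


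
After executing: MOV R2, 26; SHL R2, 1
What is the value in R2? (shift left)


Register state trace:
  MOV R2, 26  → R2 = 26
  SHL R2, 1  → R2 = 26 << 1 = 26 * 2^1 = 52
Final: R2 = 52

52


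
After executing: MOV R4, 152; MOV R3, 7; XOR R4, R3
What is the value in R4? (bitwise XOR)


Register state trace:
  MOV R4, 152  → R4 = 152 (0b10011000)
  MOV R3, 7  → R3 = 7 (0b00000111)
  XOR R4, R3  → R4 = 152 XOR 7 = 159 (0b10011111)
Final: R4 = 159

159


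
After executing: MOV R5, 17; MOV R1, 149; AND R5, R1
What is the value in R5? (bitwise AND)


Register state trace:
  MOV R5, 17  → R5 = 17 (0b00010001)
  MOV R1, 149  → R1 = 149 (0b10010101)
  AND R5, R1  → R5 = 17 AND 149 = 17 (0b00010001)
Final: R5 = 17

17


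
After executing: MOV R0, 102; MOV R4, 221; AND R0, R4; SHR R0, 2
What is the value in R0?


Register state trace:
  MOV R0, 102  → R0 = 102 (0b01100110)
  MOV R4, 221  → R4 = 221 (0b11011101)
  AND R0, R4  → R0 = 102 AND 221 = 68 (0b01000100)
  SHR R0, 2  → R0 = 68 >> 2 = 17
Final: R0 = 17

17


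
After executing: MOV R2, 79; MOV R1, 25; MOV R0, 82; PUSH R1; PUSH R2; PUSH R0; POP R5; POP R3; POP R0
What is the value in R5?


Stack trace (top is rightmost):
  MOV R2, 79  → R2 = 79
  MOV R1, 25  → R1 = 25
  MOV R0, 82  → R0 = 82
  PUSH R1  → stack: [25]
  PUSH R2  → stack: [25, 79]
  PUSH R0  → stack: [25, 79, 82]
  POP R5  → R5 = 82, stack: [25, 79]
  POP R3  → R3 = 79, stack: [25]
  POP R0  → R0 = 25, stack: []
Final: R5 = 82

82


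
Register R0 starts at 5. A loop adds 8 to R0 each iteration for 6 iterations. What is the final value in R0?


Starting value: R0 = 5
  Iter 1: R0 = 5 + 8 = 13
  Iter 2: R0 = 13 + 8 = 21
  Iter 3: R0 = 21 + 8 = 29
  Iter 4: R0 = 29 + 8 = 37
  Iter 5: R0 = 37 + 8 = 45
  Iter 6: R0 = 45 + 8 = 53
Final: R0 = 53

53


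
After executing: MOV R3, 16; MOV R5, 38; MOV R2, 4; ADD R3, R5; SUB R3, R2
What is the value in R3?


Register state trace:
  MOV R3, 16  → R3 = 16
  MOV R5, 38  → R5 = 38
  MOV R2, 4  → R2 = 4
  ADD R3, R5  → R3 = 16 + 38 = 54
  SUB R3, R2  → R3 = 54 - 4 = 50
Final: R3 = 50

50


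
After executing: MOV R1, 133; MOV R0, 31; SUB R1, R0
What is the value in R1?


Register state trace:
  MOV R1, 133  → R1 = 133
  MOV R0, 31  → R0 = 31
  SUB R1, R0  → R1 = 133 - 31 = 102
Final: R1 = 102

102


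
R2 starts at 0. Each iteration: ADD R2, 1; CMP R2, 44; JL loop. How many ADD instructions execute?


Loop trace (R2 starts at 0, target 44, step 1):
  ADD #1: R2 = 0 + 1 = 1  → 1 < 44, loop
  ADD #2: R2 = 1 + 1 = 2  → 2 < 44, loop
  ADD #3: R2 = 2 + 1 = 3  → 3 < 44, loop
  ADD #4: R2 = 3 + 1 = 4  → 4 < 44, loop
  ADD #5: R2 = 4 + 1 = 5  → 5 < 44, loop
  ADD #6: R2 = 5 + 1 = 6  → 6 < 44, loop
  ADD #7: R2 = 6 + 1 = 7  → 7 < 44, loop
  ADD #8: R2 = 7 + 1 = 8  → 8 < 44, loop
  ADD #9: R2 = 8 + 1 = 9  → 9 < 44, loop
  ADD #10: R2 = 9 + 1 = 10  → 10 < 44, loop
  ADD #11: R2 = 10 + 1 = 11  → 11 < 44, loop
  ADD #12: R2 = 11 + 1 = 12  → 12 < 44, loop
  ADD #13: R2 = 12 + 1 = 13  → 13 < 44, loop
  ADD #14: R2 = 13 + 1 = 14  → 14 < 44, loop
  ADD #15: R2 = 14 + 1 = 15  → 15 < 44, loop
  ADD #16: R2 = 15 + 1 = 16  → 16 < 44, loop
  ADD #17: R2 = 16 + 1 = 17  → 17 < 44, loop
  ADD #18: R2 = 17 + 1 = 18  → 18 < 44, loop
  ADD #19: R2 = 18 + 1 = 19  → 19 < 44, loop
  ADD #20: R2 = 19 + 1 = 20  → 20 < 44, loop
  ADD #21: R2 = 20 + 1 = 21  → 21 < 44, loop
  ADD #22: R2 = 21 + 1 = 22  → 22 < 44, loop
  ADD #23: R2 = 22 + 1 = 23  → 23 < 44, loop
  ADD #24: R2 = 23 + 1 = 24  → 24 < 44, loop
  ADD #25: R2 = 24 + 1 = 25  → 25 < 44, loop
  ADD #26: R2 = 25 + 1 = 26  → 26 < 44, loop
  ADD #27: R2 = 26 + 1 = 27  → 27 < 44, loop
  ADD #28: R2 = 27 + 1 = 28  → 28 < 44, loop
  ADD #29: R2 = 28 + 1 = 29  → 29 < 44, loop
  ADD #30: R2 = 29 + 1 = 30  → 30 < 44, loop
  ADD #31: R2 = 30 + 1 = 31  → 31 < 44, loop
  ADD #32: R2 = 31 + 1 = 32  → 32 < 44, loop
  ADD #33: R2 = 32 + 1 = 33  → 33 < 44, loop
  ADD #34: R2 = 33 + 1 = 34  → 34 < 44, loop
  ADD #35: R2 = 34 + 1 = 35  → 35 < 44, loop
  ADD #36: R2 = 35 + 1 = 36  → 36 < 44, loop
  ADD #37: R2 = 36 + 1 = 37  → 37 < 44, loop
  ADD #38: R2 = 37 + 1 = 38  → 38 < 44, loop
  ADD #39: R2 = 38 + 1 = 39  → 39 < 44, loop
  ADD #40: R2 = 39 + 1 = 40  → 40 < 44, loop
  ADD #41: R2 = 40 + 1 = 41  → 41 < 44, loop
  ADD #42: R2 = 41 + 1 = 42  → 42 < 44, loop
  ADD #43: R2 = 42 + 1 = 43  → 43 < 44, loop
  ADD #44: R2 = 43 + 1 = 44  → 44 >= 44, exit
Total ADD instructions: 44

44


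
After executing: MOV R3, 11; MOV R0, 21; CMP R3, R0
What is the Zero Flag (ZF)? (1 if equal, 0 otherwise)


Register state trace:
  MOV R3, 11  → R3 = 11
  MOV R0, 21  → R0 = 21
  CMP R3, R0  → computes 11 - 21 = -10
  Result is nonzero, so values are not equal
ZF = 0

0


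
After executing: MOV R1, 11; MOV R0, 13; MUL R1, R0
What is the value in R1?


Register state trace:
  MOV R1, 11  → R1 = 11
  MOV R0, 13  → R0 = 13
  MUL R1, R0  → R1 = 11 * 13 = 143
Final: R1 = 143

143


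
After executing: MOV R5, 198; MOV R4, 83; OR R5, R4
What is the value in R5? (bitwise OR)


Register state trace:
  MOV R5, 198  → R5 = 198 (0b11000110)
  MOV R4, 83  → R4 = 83 (0b01010011)
  OR R5, R4   → R5 = 198 OR 83 = 215 (0b11010111)
Final: R5 = 215

215


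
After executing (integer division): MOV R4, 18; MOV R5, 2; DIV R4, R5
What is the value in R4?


Register state trace:
  MOV R4, 18  → R4 = 18
  MOV R5, 2  → R5 = 2
  DIV R4, R5  → R4 = 18 // 2 = 9
Final: R4 = 9

9


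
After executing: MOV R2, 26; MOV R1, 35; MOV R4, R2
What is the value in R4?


Register state trace:
  MOV R2, 26  → R2 = 26
  MOV R1, 35  → R1 = 35
  MOV R4, R2  → R4 = 26
Final: R4 = 26

26


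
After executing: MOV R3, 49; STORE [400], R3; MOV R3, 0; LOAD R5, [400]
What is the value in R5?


Register and memory trace:
  MOV R3, 49  → R3 = 49
  STORE [400], R3  → mem[400] = 49
  MOV R3, 0  → R3 = 0
  LOAD R5, [400]  → R5 = mem[400] = 49
Final: R5 = 49

49


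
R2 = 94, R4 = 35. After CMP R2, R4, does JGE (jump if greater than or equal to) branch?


Trace:
  R2 = 94, R4 = 35
  CMP R2, R4  → compares 94 vs 35
  JGE checks: is 94 greater than or equal to 35?
  94 > 35, so condition is true
Branch taken: Yes

Yes


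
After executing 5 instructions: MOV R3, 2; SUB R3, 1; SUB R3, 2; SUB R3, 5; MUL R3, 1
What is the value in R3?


Register state trace:
  MOV R3, 2  → R3 = 2
  SUB R3, 1  → R3 = 2 - 1 = 1
  SUB R3, 2  → R3 = 1 - 2 = -1
  SUB R3, 5  → R3 = -1 - 5 = -6
  MUL R3, 1  → R3 = -6 * 1 = -6
Final: R3 = -6

-6


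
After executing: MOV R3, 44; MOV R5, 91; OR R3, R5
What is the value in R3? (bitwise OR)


Register state trace:
  MOV R3, 44  → R3 = 44 (0b00101100)
  MOV R5, 91  → R5 = 91 (0b01011011)
  OR R3, R5   → R3 = 44 OR 91 = 127 (0b01111111)
Final: R3 = 127

127


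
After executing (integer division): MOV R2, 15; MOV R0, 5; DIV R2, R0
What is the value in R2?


Register state trace:
  MOV R2, 15  → R2 = 15
  MOV R0, 5  → R0 = 5
  DIV R2, R0  → R2 = 15 // 5 = 3
Final: R2 = 3

3


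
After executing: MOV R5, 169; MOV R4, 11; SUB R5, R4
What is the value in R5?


Register state trace:
  MOV R5, 169  → R5 = 169
  MOV R4, 11  → R4 = 11
  SUB R5, R4  → R5 = 169 - 11 = 158
Final: R5 = 158

158


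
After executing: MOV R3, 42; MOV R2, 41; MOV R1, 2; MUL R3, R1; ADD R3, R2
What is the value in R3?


Register state trace:
  MOV R3, 42  → R3 = 42
  MOV R2, 41  → R2 = 41
  MOV R1, 2  → R1 = 2
  MUL R3, R1  → R3 = 42 * 2 = 84
  ADD R3, R2  → R3 = 84 + 41 = 125
Final: R3 = 125

125


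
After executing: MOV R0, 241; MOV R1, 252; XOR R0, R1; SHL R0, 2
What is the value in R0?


Register state trace:
  MOV R0, 241  → R0 = 241 (0b11110001)
  MOV R1, 252  → R1 = 252 (0b11111100)
  XOR R0, R1  → R0 = 241 XOR 252 = 13 (0b00001101)
  SHL R0, 2  → R0 = 13 << 2 = 52
Final: R0 = 52

52


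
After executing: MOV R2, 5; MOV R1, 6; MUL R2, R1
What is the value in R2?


Register state trace:
  MOV R2, 5  → R2 = 5
  MOV R1, 6  → R1 = 6
  MUL R2, R1  → R2 = 5 * 6 = 30
Final: R2 = 30

30


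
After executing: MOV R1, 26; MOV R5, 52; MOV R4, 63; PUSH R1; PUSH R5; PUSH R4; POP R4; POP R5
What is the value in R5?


Stack trace (top is rightmost):
  MOV R1, 26  → R1 = 26
  MOV R5, 52  → R5 = 52
  MOV R4, 63  → R4 = 63
  PUSH R1  → stack: [26]
  PUSH R5  → stack: [26, 52]
  PUSH R4  → stack: [26, 52, 63]
  POP R4  → R4 = 63, stack: [26, 52]
  POP R5  → R5 = 52, stack: [26]
Final: R5 = 52

52


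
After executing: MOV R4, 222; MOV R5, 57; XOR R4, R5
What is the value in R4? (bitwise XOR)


Register state trace:
  MOV R4, 222  → R4 = 222 (0b11011110)
  MOV R5, 57  → R5 = 57 (0b00111001)
  XOR R4, R5  → R4 = 222 XOR 57 = 231 (0b11100111)
Final: R4 = 231

231


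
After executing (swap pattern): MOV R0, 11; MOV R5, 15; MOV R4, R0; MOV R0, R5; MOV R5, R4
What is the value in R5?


Register state trace (swap pattern):
  MOV R0, 11  → R0 = 11
  MOV R5, 15  → R5 = 15
  MOV R4, R0  → R4 = 11  (save R0)
  MOV R0, R5  → R0 = 15  (R0 gets R5's value)
  MOV R5, R4  → R5 = 11  (R5 gets saved value)
Final: R5 = 11

11


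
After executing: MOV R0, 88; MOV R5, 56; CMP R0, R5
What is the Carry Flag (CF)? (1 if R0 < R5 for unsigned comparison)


Register state trace:
  MOV R0, 88  → R0 = 88
  MOV R5, 56  → R5 = 56
  CMP R0, R5  → unsigned 88 - 56: no borrow
  88 >= 56, so CF = 0
CF = 0

0


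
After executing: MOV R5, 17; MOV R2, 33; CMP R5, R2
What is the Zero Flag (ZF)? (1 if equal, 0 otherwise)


Register state trace:
  MOV R5, 17  → R5 = 17
  MOV R2, 33  → R2 = 33
  CMP R5, R2  → computes 17 - 33 = -16
  Result is nonzero, so values are not equal
ZF = 0

0


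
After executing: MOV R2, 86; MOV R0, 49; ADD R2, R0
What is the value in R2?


Register state trace:
  MOV R2, 86  → R2 = 86
  MOV R0, 49  → R0 = 49
  ADD R2, R0  → R2 = 86 + 49 = 135
Final: R2 = 135

135


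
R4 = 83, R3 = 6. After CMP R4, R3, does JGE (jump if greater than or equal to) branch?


Trace:
  R4 = 83, R3 = 6
  CMP R4, R3  → compares 83 vs 6
  JGE checks: is 83 greater than or equal to 6?
  83 > 6, so condition is true
Branch taken: Yes

Yes


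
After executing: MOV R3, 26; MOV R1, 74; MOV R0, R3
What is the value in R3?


Register state trace:
  MOV R3, 26  → R3 = 26
  MOV R1, 74  → R1 = 74
  MOV R0, R3  → R0 = 26
Final: R3 = 26

26


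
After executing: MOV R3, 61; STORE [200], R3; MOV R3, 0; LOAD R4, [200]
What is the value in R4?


Register and memory trace:
  MOV R3, 61  → R3 = 61
  STORE [200], R3  → mem[200] = 61
  MOV R3, 0  → R3 = 0
  LOAD R4, [200]  → R4 = mem[200] = 61
Final: R4 = 61

61


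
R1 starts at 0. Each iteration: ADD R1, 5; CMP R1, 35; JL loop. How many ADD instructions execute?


Loop trace (R1 starts at 0, target 35, step 5):
  ADD #1: R1 = 0 + 5 = 5  → 5 < 35, loop
  ADD #2: R1 = 5 + 5 = 10  → 10 < 35, loop
  ADD #3: R1 = 10 + 5 = 15  → 15 < 35, loop
  ADD #4: R1 = 15 + 5 = 20  → 20 < 35, loop
  ADD #5: R1 = 20 + 5 = 25  → 25 < 35, loop
  ADD #6: R1 = 25 + 5 = 30  → 30 < 35, loop
  ADD #7: R1 = 30 + 5 = 35  → 35 >= 35, exit
Total ADD instructions: 7

7


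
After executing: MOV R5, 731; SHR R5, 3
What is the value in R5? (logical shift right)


Register state trace:
  MOV R5, 731  → R5 = 731
  SHR R5, 3  → R5 = 731 >> 3 = 731 // 2^3 = 91
Final: R5 = 91

91


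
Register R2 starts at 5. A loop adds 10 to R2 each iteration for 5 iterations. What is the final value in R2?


Starting value: R2 = 5
  Iter 1: R2 = 5 + 10 = 15
  Iter 2: R2 = 15 + 10 = 25
  Iter 3: R2 = 25 + 10 = 35
  Iter 4: R2 = 35 + 10 = 45
  Iter 5: R2 = 45 + 10 = 55
Final: R2 = 55

55


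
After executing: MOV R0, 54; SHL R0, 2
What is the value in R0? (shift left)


Register state trace:
  MOV R0, 54  → R0 = 54
  SHL R0, 2  → R0 = 54 << 2 = 54 * 2^2 = 216
Final: R0 = 216

216


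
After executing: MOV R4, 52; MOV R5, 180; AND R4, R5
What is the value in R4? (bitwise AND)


Register state trace:
  MOV R4, 52  → R4 = 52 (0b00110100)
  MOV R5, 180  → R5 = 180 (0b10110100)
  AND R4, R5  → R4 = 52 AND 180 = 52 (0b00110100)
Final: R4 = 52

52


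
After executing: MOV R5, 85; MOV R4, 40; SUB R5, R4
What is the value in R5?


Register state trace:
  MOV R5, 85  → R5 = 85
  MOV R4, 40  → R4 = 40
  SUB R5, R4  → R5 = 85 - 40 = 45
Final: R5 = 45

45


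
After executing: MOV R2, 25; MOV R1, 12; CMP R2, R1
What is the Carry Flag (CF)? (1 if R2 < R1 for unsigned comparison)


Register state trace:
  MOV R2, 25  → R2 = 25
  MOV R1, 12  → R1 = 12
  CMP R2, R1  → unsigned 25 - 12: no borrow
  25 >= 12, so CF = 0
CF = 0

0


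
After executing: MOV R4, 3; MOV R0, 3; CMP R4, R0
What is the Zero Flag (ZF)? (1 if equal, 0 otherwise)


Register state trace:
  MOV R4, 3  → R4 = 3
  MOV R0, 3  → R0 = 3
  CMP R4, R0  → computes 3 - 3 = 0
  Result is zero, so values are equal
ZF = 1

1


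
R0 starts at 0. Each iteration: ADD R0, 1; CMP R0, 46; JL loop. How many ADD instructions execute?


Loop trace (R0 starts at 0, target 46, step 1):
  ADD #1: R0 = 0 + 1 = 1  → 1 < 46, loop
  ADD #2: R0 = 1 + 1 = 2  → 2 < 46, loop
  ADD #3: R0 = 2 + 1 = 3  → 3 < 46, loop
  ADD #4: R0 = 3 + 1 = 4  → 4 < 46, loop
  ADD #5: R0 = 4 + 1 = 5  → 5 < 46, loop
  ADD #6: R0 = 5 + 1 = 6  → 6 < 46, loop
  ADD #7: R0 = 6 + 1 = 7  → 7 < 46, loop
  ADD #8: R0 = 7 + 1 = 8  → 8 < 46, loop
  ADD #9: R0 = 8 + 1 = 9  → 9 < 46, loop
  ADD #10: R0 = 9 + 1 = 10  → 10 < 46, loop
  ADD #11: R0 = 10 + 1 = 11  → 11 < 46, loop
  ADD #12: R0 = 11 + 1 = 12  → 12 < 46, loop
  ADD #13: R0 = 12 + 1 = 13  → 13 < 46, loop
  ADD #14: R0 = 13 + 1 = 14  → 14 < 46, loop
  ADD #15: R0 = 14 + 1 = 15  → 15 < 46, loop
  ADD #16: R0 = 15 + 1 = 16  → 16 < 46, loop
  ADD #17: R0 = 16 + 1 = 17  → 17 < 46, loop
  ADD #18: R0 = 17 + 1 = 18  → 18 < 46, loop
  ADD #19: R0 = 18 + 1 = 19  → 19 < 46, loop
  ADD #20: R0 = 19 + 1 = 20  → 20 < 46, loop
  ADD #21: R0 = 20 + 1 = 21  → 21 < 46, loop
  ADD #22: R0 = 21 + 1 = 22  → 22 < 46, loop
  ADD #23: R0 = 22 + 1 = 23  → 23 < 46, loop
  ADD #24: R0 = 23 + 1 = 24  → 24 < 46, loop
  ADD #25: R0 = 24 + 1 = 25  → 25 < 46, loop
  ADD #26: R0 = 25 + 1 = 26  → 26 < 46, loop
  ADD #27: R0 = 26 + 1 = 27  → 27 < 46, loop
  ADD #28: R0 = 27 + 1 = 28  → 28 < 46, loop
  ADD #29: R0 = 28 + 1 = 29  → 29 < 46, loop
  ADD #30: R0 = 29 + 1 = 30  → 30 < 46, loop
  ADD #31: R0 = 30 + 1 = 31  → 31 < 46, loop
  ADD #32: R0 = 31 + 1 = 32  → 32 < 46, loop
  ADD #33: R0 = 32 + 1 = 33  → 33 < 46, loop
  ADD #34: R0 = 33 + 1 = 34  → 34 < 46, loop
  ADD #35: R0 = 34 + 1 = 35  → 35 < 46, loop
  ADD #36: R0 = 35 + 1 = 36  → 36 < 46, loop
  ADD #37: R0 = 36 + 1 = 37  → 37 < 46, loop
  ADD #38: R0 = 37 + 1 = 38  → 38 < 46, loop
  ADD #39: R0 = 38 + 1 = 39  → 39 < 46, loop
  ADD #40: R0 = 39 + 1 = 40  → 40 < 46, loop
  ADD #41: R0 = 40 + 1 = 41  → 41 < 46, loop
  ADD #42: R0 = 41 + 1 = 42  → 42 < 46, loop
  ADD #43: R0 = 42 + 1 = 43  → 43 < 46, loop
  ADD #44: R0 = 43 + 1 = 44  → 44 < 46, loop
  ADD #45: R0 = 44 + 1 = 45  → 45 < 46, loop
  ADD #46: R0 = 45 + 1 = 46  → 46 >= 46, exit
Total ADD instructions: 46

46


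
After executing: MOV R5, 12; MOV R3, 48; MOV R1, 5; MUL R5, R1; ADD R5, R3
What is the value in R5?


Register state trace:
  MOV R5, 12  → R5 = 12
  MOV R3, 48  → R3 = 48
  MOV R1, 5  → R1 = 5
  MUL R5, R1  → R5 = 12 * 5 = 60
  ADD R5, R3  → R5 = 60 + 48 = 108
Final: R5 = 108

108


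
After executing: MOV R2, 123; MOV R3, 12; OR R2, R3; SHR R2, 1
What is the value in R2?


Register state trace:
  MOV R2, 123  → R2 = 123 (0b01111011)
  MOV R3, 12  → R3 = 12 (0b00001100)
  OR R2, R3  → R2 = 123 OR 12 = 127 (0b01111111)
  SHR R2, 1  → R2 = 127 >> 1 = 63
Final: R2 = 63

63


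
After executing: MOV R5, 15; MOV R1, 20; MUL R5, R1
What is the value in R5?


Register state trace:
  MOV R5, 15  → R5 = 15
  MOV R1, 20  → R1 = 20
  MUL R5, R1  → R5 = 15 * 20 = 300
Final: R5 = 300

300


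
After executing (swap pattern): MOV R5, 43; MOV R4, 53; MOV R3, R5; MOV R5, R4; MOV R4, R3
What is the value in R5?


Register state trace (swap pattern):
  MOV R5, 43  → R5 = 43
  MOV R4, 53  → R4 = 53
  MOV R3, R5  → R3 = 43  (save R5)
  MOV R5, R4  → R5 = 53  (R5 gets R4's value)
  MOV R4, R3  → R4 = 43  (R4 gets saved value)
Final: R5 = 53

53


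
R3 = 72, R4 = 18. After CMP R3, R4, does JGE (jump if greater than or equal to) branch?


Trace:
  R3 = 72, R4 = 18
  CMP R3, R4  → compares 72 vs 18
  JGE checks: is 72 greater than or equal to 18?
  72 > 18, so condition is true
Branch taken: Yes

Yes


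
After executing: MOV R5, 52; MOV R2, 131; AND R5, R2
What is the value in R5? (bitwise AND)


Register state trace:
  MOV R5, 52  → R5 = 52 (0b00110100)
  MOV R2, 131  → R2 = 131 (0b10000011)
  AND R5, R2  → R5 = 52 AND 131 = 0 (0b00000000)
Final: R5 = 0

0


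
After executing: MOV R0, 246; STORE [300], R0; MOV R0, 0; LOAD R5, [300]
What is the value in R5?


Register and memory trace:
  MOV R0, 246  → R0 = 246
  STORE [300], R0  → mem[300] = 246
  MOV R0, 0  → R0 = 0
  LOAD R5, [300]  → R5 = mem[300] = 246
Final: R5 = 246

246


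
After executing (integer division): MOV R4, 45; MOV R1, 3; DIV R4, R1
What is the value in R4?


Register state trace:
  MOV R4, 45  → R4 = 45
  MOV R1, 3  → R1 = 3
  DIV R4, R1  → R4 = 45 // 3 = 15
Final: R4 = 15

15


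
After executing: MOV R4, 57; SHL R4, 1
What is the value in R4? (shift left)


Register state trace:
  MOV R4, 57  → R4 = 57
  SHL R4, 1  → R4 = 57 << 1 = 57 * 2^1 = 114
Final: R4 = 114

114


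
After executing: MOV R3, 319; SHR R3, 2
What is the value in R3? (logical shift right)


Register state trace:
  MOV R3, 319  → R3 = 319
  SHR R3, 2  → R3 = 319 >> 2 = 319 // 2^2 = 79
Final: R3 = 79

79


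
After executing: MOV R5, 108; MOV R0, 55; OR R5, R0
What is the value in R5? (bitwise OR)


Register state trace:
  MOV R5, 108  → R5 = 108 (0b01101100)
  MOV R0, 55  → R0 = 55 (0b00110111)
  OR R5, R0   → R5 = 108 OR 55 = 127 (0b01111111)
Final: R5 = 127

127


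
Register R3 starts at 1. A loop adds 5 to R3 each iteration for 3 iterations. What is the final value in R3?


Starting value: R3 = 1
  Iter 1: R3 = 1 + 5 = 6
  Iter 2: R3 = 6 + 5 = 11
  Iter 3: R3 = 11 + 5 = 16
Final: R3 = 16

16


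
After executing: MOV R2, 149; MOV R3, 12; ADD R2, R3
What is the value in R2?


Register state trace:
  MOV R2, 149  → R2 = 149
  MOV R3, 12  → R3 = 12
  ADD R2, R3  → R2 = 149 + 12 = 161
Final: R2 = 161

161


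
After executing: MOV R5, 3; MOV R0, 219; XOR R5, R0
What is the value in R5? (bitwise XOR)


Register state trace:
  MOV R5, 3  → R5 = 3 (0b00000011)
  MOV R0, 219  → R0 = 219 (0b11011011)
  XOR R5, R0  → R5 = 3 XOR 219 = 216 (0b11011000)
Final: R5 = 216

216


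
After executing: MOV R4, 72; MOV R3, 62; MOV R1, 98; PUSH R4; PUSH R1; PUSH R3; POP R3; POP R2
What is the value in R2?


Stack trace (top is rightmost):
  MOV R4, 72  → R4 = 72
  MOV R3, 62  → R3 = 62
  MOV R1, 98  → R1 = 98
  PUSH R4  → stack: [72]
  PUSH R1  → stack: [72, 98]
  PUSH R3  → stack: [72, 98, 62]
  POP R3  → R3 = 62, stack: [72, 98]
  POP R2  → R2 = 98, stack: [72]
Final: R2 = 98

98


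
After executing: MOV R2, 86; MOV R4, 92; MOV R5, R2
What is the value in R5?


Register state trace:
  MOV R2, 86  → R2 = 86
  MOV R4, 92  → R4 = 92
  MOV R5, R2  → R5 = 86
Final: R5 = 86

86


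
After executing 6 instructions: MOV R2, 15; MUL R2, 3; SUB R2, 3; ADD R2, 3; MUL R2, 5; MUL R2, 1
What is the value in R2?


Register state trace:
  MOV R2, 15  → R2 = 15
  MUL R2, 3  → R2 = 15 * 3 = 45
  SUB R2, 3  → R2 = 45 - 3 = 42
  ADD R2, 3  → R2 = 42 + 3 = 45
  MUL R2, 5  → R2 = 45 * 5 = 225
  MUL R2, 1  → R2 = 225 * 1 = 225
Final: R2 = 225

225


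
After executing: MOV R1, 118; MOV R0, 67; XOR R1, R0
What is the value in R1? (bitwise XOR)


Register state trace:
  MOV R1, 118  → R1 = 118 (0b01110110)
  MOV R0, 67  → R0 = 67 (0b01000011)
  XOR R1, R0  → R1 = 118 XOR 67 = 53 (0b00110101)
Final: R1 = 53

53


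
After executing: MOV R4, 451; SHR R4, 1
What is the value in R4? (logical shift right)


Register state trace:
  MOV R4, 451  → R4 = 451
  SHR R4, 1  → R4 = 451 >> 1 = 451 // 2^1 = 225
Final: R4 = 225

225


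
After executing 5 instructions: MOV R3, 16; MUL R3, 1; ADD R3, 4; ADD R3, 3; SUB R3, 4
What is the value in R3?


Register state trace:
  MOV R3, 16  → R3 = 16
  MUL R3, 1  → R3 = 16 * 1 = 16
  ADD R3, 4  → R3 = 16 + 4 = 20
  ADD R3, 3  → R3 = 20 + 3 = 23
  SUB R3, 4  → R3 = 23 - 4 = 19
Final: R3 = 19

19


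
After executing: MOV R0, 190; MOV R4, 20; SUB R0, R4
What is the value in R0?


Register state trace:
  MOV R0, 190  → R0 = 190
  MOV R4, 20  → R4 = 20
  SUB R0, R4  → R0 = 190 - 20 = 170
Final: R0 = 170

170


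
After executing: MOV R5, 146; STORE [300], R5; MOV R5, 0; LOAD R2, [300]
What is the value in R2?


Register and memory trace:
  MOV R5, 146  → R5 = 146
  STORE [300], R5  → mem[300] = 146
  MOV R5, 0  → R5 = 0
  LOAD R2, [300]  → R2 = mem[300] = 146
Final: R2 = 146

146


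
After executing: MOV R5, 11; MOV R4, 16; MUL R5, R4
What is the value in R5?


Register state trace:
  MOV R5, 11  → R5 = 11
  MOV R4, 16  → R4 = 16
  MUL R5, R4  → R5 = 11 * 16 = 176
Final: R5 = 176

176


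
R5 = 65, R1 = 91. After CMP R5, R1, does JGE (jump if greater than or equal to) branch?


Trace:
  R5 = 65, R1 = 91
  CMP R5, R1  → compares 65 vs 91
  JGE checks: is 65 greater than or equal to 91?
  65 < 91, so condition is false
Branch taken: No

No


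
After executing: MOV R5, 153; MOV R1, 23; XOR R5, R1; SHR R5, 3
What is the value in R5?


Register state trace:
  MOV R5, 153  → R5 = 153 (0b10011001)
  MOV R1, 23  → R1 = 23 (0b00010111)
  XOR R5, R1  → R5 = 153 XOR 23 = 142 (0b10001110)
  SHR R5, 3  → R5 = 142 >> 3 = 17
Final: R5 = 17

17


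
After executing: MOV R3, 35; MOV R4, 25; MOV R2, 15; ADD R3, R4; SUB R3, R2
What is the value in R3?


Register state trace:
  MOV R3, 35  → R3 = 35
  MOV R4, 25  → R4 = 25
  MOV R2, 15  → R2 = 15
  ADD R3, R4  → R3 = 35 + 25 = 60
  SUB R3, R2  → R3 = 60 - 15 = 45
Final: R3 = 45

45


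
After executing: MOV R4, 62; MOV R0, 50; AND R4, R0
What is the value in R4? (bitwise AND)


Register state trace:
  MOV R4, 62  → R4 = 62 (0b00111110)
  MOV R0, 50  → R0 = 50 (0b00110010)
  AND R4, R0  → R4 = 62 AND 50 = 50 (0b00110010)
Final: R4 = 50

50


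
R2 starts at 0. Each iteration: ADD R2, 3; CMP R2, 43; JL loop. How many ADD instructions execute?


Loop trace (R2 starts at 0, target 43, step 3):
  ADD #1: R2 = 0 + 3 = 3  → 3 < 43, loop
  ADD #2: R2 = 3 + 3 = 6  → 6 < 43, loop
  ADD #3: R2 = 6 + 3 = 9  → 9 < 43, loop
  ADD #4: R2 = 9 + 3 = 12  → 12 < 43, loop
  ADD #5: R2 = 12 + 3 = 15  → 15 < 43, loop
  ADD #6: R2 = 15 + 3 = 18  → 18 < 43, loop
  ADD #7: R2 = 18 + 3 = 21  → 21 < 43, loop
  ADD #8: R2 = 21 + 3 = 24  → 24 < 43, loop
  ADD #9: R2 = 24 + 3 = 27  → 27 < 43, loop
  ADD #10: R2 = 27 + 3 = 30  → 30 < 43, loop
  ADD #11: R2 = 30 + 3 = 33  → 33 < 43, loop
  ADD #12: R2 = 33 + 3 = 36  → 36 < 43, loop
  ADD #13: R2 = 36 + 3 = 39  → 39 < 43, loop
  ADD #14: R2 = 39 + 3 = 42  → 42 < 43, loop
  ADD #15: R2 = 42 + 3 = 45  → 45 >= 43, exit
Total ADD instructions: 15

15


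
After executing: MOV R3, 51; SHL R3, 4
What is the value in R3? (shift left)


Register state trace:
  MOV R3, 51  → R3 = 51
  SHL R3, 4  → R3 = 51 << 4 = 51 * 2^4 = 816
Final: R3 = 816

816


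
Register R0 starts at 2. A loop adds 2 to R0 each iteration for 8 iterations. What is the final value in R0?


Starting value: R0 = 2
  Iter 1: R0 = 2 + 2 = 4
  Iter 2: R0 = 4 + 2 = 6
  Iter 3: R0 = 6 + 2 = 8
  Iter 4: R0 = 8 + 2 = 10
  Iter 5: R0 = 10 + 2 = 12
  Iter 6: R0 = 12 + 2 = 14
  Iter 7: R0 = 14 + 2 = 16
  Iter 8: R0 = 16 + 2 = 18
Final: R0 = 18

18


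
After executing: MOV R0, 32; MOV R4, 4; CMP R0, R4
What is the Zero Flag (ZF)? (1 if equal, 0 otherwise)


Register state trace:
  MOV R0, 32  → R0 = 32
  MOV R4, 4  → R4 = 4
  CMP R0, R4  → computes 32 - 4 = 28
  Result is nonzero, so values are not equal
ZF = 0

0


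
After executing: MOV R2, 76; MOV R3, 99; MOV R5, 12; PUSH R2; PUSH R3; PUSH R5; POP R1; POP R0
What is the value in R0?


Stack trace (top is rightmost):
  MOV R2, 76  → R2 = 76
  MOV R3, 99  → R3 = 99
  MOV R5, 12  → R5 = 12
  PUSH R2  → stack: [76]
  PUSH R3  → stack: [76, 99]
  PUSH R5  → stack: [76, 99, 12]
  POP R1  → R1 = 12, stack: [76, 99]
  POP R0  → R0 = 99, stack: [76]
Final: R0 = 99

99


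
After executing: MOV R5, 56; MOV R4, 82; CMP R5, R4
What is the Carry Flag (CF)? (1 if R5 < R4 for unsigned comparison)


Register state trace:
  MOV R5, 56  → R5 = 56
  MOV R4, 82  → R4 = 82
  CMP R5, R4  → unsigned 56 - 82: borrow occurs
  56 < 82, so CF = 1
CF = 1

1


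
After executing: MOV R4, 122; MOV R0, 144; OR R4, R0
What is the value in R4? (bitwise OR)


Register state trace:
  MOV R4, 122  → R4 = 122 (0b01111010)
  MOV R0, 144  → R0 = 144 (0b10010000)
  OR R4, R0   → R4 = 122 OR 144 = 250 (0b11111010)
Final: R4 = 250

250


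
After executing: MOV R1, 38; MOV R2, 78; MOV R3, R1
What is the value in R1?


Register state trace:
  MOV R1, 38  → R1 = 38
  MOV R2, 78  → R2 = 78
  MOV R3, R1  → R3 = 38
Final: R1 = 38

38


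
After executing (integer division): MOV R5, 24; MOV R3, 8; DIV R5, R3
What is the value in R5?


Register state trace:
  MOV R5, 24  → R5 = 24
  MOV R3, 8  → R3 = 8
  DIV R5, R3  → R5 = 24 // 8 = 3
Final: R5 = 3

3


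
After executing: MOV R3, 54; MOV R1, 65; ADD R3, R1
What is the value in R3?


Register state trace:
  MOV R3, 54  → R3 = 54
  MOV R1, 65  → R1 = 65
  ADD R3, R1  → R3 = 54 + 65 = 119
Final: R3 = 119

119


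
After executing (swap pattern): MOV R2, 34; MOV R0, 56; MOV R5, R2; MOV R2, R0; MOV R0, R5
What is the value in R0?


Register state trace (swap pattern):
  MOV R2, 34  → R2 = 34
  MOV R0, 56  → R0 = 56
  MOV R5, R2  → R5 = 34  (save R2)
  MOV R2, R0  → R2 = 56  (R2 gets R0's value)
  MOV R0, R5  → R0 = 34  (R0 gets saved value)
Final: R0 = 34

34


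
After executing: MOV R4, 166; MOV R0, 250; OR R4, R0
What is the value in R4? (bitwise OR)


Register state trace:
  MOV R4, 166  → R4 = 166 (0b10100110)
  MOV R0, 250  → R0 = 250 (0b11111010)
  OR R4, R0   → R4 = 166 OR 250 = 254 (0b11111110)
Final: R4 = 254

254


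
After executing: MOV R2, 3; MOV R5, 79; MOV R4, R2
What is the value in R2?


Register state trace:
  MOV R2, 3  → R2 = 3
  MOV R5, 79  → R5 = 79
  MOV R4, R2  → R4 = 3
Final: R2 = 3

3


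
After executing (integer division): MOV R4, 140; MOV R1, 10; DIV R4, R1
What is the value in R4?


Register state trace:
  MOV R4, 140  → R4 = 140
  MOV R1, 10  → R1 = 10
  DIV R4, R1  → R4 = 140 // 10 = 14
Final: R4 = 14

14


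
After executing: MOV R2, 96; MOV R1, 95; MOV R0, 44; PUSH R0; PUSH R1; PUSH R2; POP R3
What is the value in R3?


Stack trace (top is rightmost):
  MOV R2, 96  → R2 = 96
  MOV R1, 95  → R1 = 95
  MOV R0, 44  → R0 = 44
  PUSH R0  → stack: [44]
  PUSH R1  → stack: [44, 95]
  PUSH R2  → stack: [44, 95, 96]
  POP R3  → R3 = 96, stack: [44, 95]
Final: R3 = 96

96


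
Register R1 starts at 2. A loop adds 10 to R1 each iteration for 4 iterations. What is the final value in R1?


Starting value: R1 = 2
  Iter 1: R1 = 2 + 10 = 12
  Iter 2: R1 = 12 + 10 = 22
  Iter 3: R1 = 22 + 10 = 32
  Iter 4: R1 = 32 + 10 = 42
Final: R1 = 42

42


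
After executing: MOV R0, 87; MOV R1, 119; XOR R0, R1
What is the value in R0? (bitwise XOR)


Register state trace:
  MOV R0, 87  → R0 = 87 (0b01010111)
  MOV R1, 119  → R1 = 119 (0b01110111)
  XOR R0, R1  → R0 = 87 XOR 119 = 32 (0b00100000)
Final: R0 = 32

32


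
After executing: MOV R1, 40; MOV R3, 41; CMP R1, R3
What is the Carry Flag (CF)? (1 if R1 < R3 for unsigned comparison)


Register state trace:
  MOV R1, 40  → R1 = 40
  MOV R3, 41  → R3 = 41
  CMP R1, R3  → unsigned 40 - 41: borrow occurs
  40 < 41, so CF = 1
CF = 1

1


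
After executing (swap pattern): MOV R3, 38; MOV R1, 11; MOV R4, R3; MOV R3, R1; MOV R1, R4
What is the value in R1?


Register state trace (swap pattern):
  MOV R3, 38  → R3 = 38
  MOV R1, 11  → R1 = 11
  MOV R4, R3  → R4 = 38  (save R3)
  MOV R3, R1  → R3 = 11  (R3 gets R1's value)
  MOV R1, R4  → R1 = 38  (R1 gets saved value)
Final: R1 = 38

38


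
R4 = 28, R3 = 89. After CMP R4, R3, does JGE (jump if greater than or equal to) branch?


Trace:
  R4 = 28, R3 = 89
  CMP R4, R3  → compares 28 vs 89
  JGE checks: is 28 greater than or equal to 89?
  28 < 89, so condition is false
Branch taken: No

No


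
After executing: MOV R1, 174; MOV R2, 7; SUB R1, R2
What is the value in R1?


Register state trace:
  MOV R1, 174  → R1 = 174
  MOV R2, 7  → R2 = 7
  SUB R1, R2  → R1 = 174 - 7 = 167
Final: R1 = 167

167


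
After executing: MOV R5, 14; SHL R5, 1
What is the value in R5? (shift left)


Register state trace:
  MOV R5, 14  → R5 = 14
  SHL R5, 1  → R5 = 14 << 1 = 14 * 2^1 = 28
Final: R5 = 28

28


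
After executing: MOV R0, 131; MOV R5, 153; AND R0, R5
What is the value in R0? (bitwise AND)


Register state trace:
  MOV R0, 131  → R0 = 131 (0b10000011)
  MOV R5, 153  → R5 = 153 (0b10011001)
  AND R0, R5  → R0 = 131 AND 153 = 129 (0b10000001)
Final: R0 = 129

129


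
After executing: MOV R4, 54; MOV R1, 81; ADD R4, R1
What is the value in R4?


Register state trace:
  MOV R4, 54  → R4 = 54
  MOV R1, 81  → R1 = 81
  ADD R4, R1  → R4 = 54 + 81 = 135
Final: R4 = 135

135


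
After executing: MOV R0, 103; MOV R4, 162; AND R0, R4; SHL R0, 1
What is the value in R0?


Register state trace:
  MOV R0, 103  → R0 = 103 (0b01100111)
  MOV R4, 162  → R4 = 162 (0b10100010)
  AND R0, R4  → R0 = 103 AND 162 = 34 (0b00100010)
  SHL R0, 1  → R0 = 34 << 1 = 68
Final: R0 = 68

68


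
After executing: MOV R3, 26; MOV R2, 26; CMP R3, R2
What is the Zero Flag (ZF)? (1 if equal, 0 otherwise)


Register state trace:
  MOV R3, 26  → R3 = 26
  MOV R2, 26  → R2 = 26
  CMP R3, R2  → computes 26 - 26 = 0
  Result is zero, so values are equal
ZF = 1

1


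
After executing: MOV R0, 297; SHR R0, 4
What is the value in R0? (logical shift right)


Register state trace:
  MOV R0, 297  → R0 = 297
  SHR R0, 4  → R0 = 297 >> 4 = 297 // 2^4 = 18
Final: R0 = 18

18


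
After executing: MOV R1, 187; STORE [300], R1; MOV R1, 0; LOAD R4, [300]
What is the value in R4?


Register and memory trace:
  MOV R1, 187  → R1 = 187
  STORE [300], R1  → mem[300] = 187
  MOV R1, 0  → R1 = 0
  LOAD R4, [300]  → R4 = mem[300] = 187
Final: R4 = 187

187


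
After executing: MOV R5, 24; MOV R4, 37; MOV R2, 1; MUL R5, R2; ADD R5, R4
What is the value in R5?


Register state trace:
  MOV R5, 24  → R5 = 24
  MOV R4, 37  → R4 = 37
  MOV R2, 1  → R2 = 1
  MUL R5, R2  → R5 = 24 * 1 = 24
  ADD R5, R4  → R5 = 24 + 37 = 61
Final: R5 = 61

61
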